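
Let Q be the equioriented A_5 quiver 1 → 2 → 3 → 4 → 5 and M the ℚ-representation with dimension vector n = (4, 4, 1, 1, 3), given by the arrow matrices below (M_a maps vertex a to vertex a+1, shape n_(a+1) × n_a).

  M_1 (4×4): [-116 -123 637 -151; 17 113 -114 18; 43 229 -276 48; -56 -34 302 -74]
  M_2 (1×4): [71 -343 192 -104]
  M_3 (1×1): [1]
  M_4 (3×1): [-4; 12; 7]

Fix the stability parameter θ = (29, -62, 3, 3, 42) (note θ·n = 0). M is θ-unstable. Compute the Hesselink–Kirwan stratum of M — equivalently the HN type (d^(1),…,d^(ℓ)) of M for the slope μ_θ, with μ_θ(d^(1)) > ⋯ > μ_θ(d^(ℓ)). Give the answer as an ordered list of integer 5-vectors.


Interval decomposition of M: I[1,1]^2, I[1,2], I[1,5], I[2,2]^2, I[5,5]^2.
HN type (ℓ=5): μ^(1)=42; μ^(2)=29; μ^(3)=3; μ^(4)=-33/2; μ^(5)=-62

((0, 0, 0, 0, 3); (2, 0, 0, 0, 0); (0, 0, 1, 1, 0); (2, 2, 0, 0, 0); (0, 2, 0, 0, 0))


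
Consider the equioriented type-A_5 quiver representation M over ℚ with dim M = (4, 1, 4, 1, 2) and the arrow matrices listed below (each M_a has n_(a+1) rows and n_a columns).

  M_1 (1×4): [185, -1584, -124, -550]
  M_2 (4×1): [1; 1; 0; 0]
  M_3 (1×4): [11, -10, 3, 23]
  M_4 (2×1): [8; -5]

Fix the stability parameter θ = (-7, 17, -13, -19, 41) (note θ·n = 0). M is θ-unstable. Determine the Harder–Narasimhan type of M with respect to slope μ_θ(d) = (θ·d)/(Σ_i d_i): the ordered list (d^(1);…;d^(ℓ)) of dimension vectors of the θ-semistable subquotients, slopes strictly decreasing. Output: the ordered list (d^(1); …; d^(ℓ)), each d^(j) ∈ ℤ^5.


Interval decomposition of M: I[1,1]^3, I[1,5], I[3,3]^3, I[5,5].
HN type (ℓ=4): μ^(1)=41; μ^(2)=-5; μ^(3)=-7; μ^(4)=-13

((0, 0, 0, 0, 2); (0, 1, 1, 1, 0); (4, 0, 0, 0, 0); (0, 0, 3, 0, 0))


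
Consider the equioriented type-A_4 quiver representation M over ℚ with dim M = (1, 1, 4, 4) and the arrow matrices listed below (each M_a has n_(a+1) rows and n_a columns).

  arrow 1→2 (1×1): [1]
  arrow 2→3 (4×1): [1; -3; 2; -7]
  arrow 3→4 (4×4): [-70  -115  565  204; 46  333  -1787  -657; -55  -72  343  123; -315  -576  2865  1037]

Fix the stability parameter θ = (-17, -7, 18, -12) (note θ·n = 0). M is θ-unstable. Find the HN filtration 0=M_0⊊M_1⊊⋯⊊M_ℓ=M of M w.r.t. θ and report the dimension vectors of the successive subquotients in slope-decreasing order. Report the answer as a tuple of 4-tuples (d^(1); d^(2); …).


Via rank(M_{q-1}∘⋯∘M_p): M ≅ I[1,4], I[3,4]^3.
μ_θ-semistable layers: μ^(1)=3; μ^(2)=-7; μ^(3)=-17

((0, 0, 4, 4); (0, 1, 0, 0); (1, 0, 0, 0))


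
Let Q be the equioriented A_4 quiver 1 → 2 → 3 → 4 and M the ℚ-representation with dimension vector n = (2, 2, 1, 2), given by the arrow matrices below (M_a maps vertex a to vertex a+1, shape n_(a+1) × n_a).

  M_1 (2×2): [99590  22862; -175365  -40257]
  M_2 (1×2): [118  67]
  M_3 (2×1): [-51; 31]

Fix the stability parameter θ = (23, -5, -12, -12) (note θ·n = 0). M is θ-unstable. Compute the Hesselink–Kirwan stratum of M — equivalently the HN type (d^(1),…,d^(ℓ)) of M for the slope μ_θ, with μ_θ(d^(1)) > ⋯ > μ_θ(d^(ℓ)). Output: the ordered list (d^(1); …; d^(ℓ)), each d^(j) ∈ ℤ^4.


Barcode: M ≅ I[1,1], I[1,4], I[2,2], I[4,4]. HN layers by μ_θ (4 steps, strictly decreasing):
  μ^(1)=23; μ^(2)=-3/2; μ^(3)=-5; μ^(4)=-12

((1, 0, 0, 0); (1, 1, 1, 1); (0, 1, 0, 0); (0, 0, 0, 1))


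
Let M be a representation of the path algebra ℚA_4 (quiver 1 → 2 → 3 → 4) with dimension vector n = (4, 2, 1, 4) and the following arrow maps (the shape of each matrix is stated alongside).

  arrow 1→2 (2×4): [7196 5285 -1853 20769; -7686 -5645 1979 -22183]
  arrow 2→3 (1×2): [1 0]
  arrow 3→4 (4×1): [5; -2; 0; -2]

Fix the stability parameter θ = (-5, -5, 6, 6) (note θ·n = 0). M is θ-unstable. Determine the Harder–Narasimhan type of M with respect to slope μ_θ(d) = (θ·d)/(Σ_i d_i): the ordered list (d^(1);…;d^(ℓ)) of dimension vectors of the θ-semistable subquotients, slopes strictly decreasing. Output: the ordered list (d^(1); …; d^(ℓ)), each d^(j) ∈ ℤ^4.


Via rank(M_{q-1}∘⋯∘M_p): M ≅ I[1,1]^2, I[1,2], I[1,4], I[4,4]^3.
μ_θ-semistable layers: μ^(1)=6; μ^(2)=-5

((0, 0, 1, 4); (4, 2, 0, 0))


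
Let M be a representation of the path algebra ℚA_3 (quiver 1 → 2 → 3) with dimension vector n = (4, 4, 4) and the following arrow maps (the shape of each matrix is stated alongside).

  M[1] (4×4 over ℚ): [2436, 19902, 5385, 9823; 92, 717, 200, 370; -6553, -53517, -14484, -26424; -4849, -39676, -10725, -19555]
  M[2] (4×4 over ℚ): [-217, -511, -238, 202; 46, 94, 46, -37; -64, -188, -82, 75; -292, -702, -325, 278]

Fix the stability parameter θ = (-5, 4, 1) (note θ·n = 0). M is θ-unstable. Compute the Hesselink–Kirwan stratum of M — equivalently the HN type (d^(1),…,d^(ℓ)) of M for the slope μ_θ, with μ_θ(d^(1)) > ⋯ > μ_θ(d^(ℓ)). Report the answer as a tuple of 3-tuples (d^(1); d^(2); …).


Via rank(M_{q-1}∘⋯∘M_p): M ≅ I[1,2], I[1,3]^3, I[3,3].
μ_θ-semistable layers: μ^(1)=4; μ^(2)=5/2; μ^(3)=1; μ^(4)=-5

((0, 1, 0); (0, 3, 3); (0, 0, 1); (4, 0, 0))


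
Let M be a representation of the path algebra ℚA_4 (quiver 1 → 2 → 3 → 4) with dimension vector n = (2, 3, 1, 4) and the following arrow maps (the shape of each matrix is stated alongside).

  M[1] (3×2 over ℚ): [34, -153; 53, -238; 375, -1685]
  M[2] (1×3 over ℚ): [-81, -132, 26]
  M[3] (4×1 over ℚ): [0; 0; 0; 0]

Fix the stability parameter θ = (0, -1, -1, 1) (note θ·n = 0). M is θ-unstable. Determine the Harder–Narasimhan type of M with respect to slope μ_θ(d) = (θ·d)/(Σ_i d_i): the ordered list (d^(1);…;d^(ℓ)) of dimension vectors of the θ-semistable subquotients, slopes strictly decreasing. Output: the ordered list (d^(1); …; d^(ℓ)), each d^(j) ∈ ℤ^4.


Interval decomposition of M: I[1,2], I[1,3], I[2,2], I[4,4]^4.
HN type (ℓ=4): μ^(1)=1; μ^(2)=-1/2; μ^(3)=-2/3; μ^(4)=-1

((0, 0, 0, 4); (1, 1, 0, 0); (1, 1, 1, 0); (0, 1, 0, 0))


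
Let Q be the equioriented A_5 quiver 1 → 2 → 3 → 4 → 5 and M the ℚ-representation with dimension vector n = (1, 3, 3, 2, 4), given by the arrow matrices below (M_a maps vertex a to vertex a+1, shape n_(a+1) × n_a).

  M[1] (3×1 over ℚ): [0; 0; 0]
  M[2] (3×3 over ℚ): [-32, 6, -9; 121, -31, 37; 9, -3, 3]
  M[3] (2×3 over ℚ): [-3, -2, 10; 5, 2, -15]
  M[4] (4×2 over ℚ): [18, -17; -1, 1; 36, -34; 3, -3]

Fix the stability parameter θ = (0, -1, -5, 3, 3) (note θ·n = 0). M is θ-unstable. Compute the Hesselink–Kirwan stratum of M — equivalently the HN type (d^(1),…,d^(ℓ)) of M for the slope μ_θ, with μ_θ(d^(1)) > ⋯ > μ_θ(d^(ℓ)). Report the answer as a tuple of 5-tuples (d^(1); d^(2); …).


Via rank(M_{q-1}∘⋯∘M_p): M ≅ I[1,1], I[2,2], I[2,5]^2, I[3,3], I[5,5]^2.
μ_θ-semistable layers: μ^(1)=3; μ^(2)=0; μ^(3)=-1; μ^(4)=-3; μ^(5)=-5

((0, 0, 0, 2, 4); (1, 0, 0, 0, 0); (0, 1, 0, 0, 0); (0, 2, 2, 0, 0); (0, 0, 1, 0, 0))


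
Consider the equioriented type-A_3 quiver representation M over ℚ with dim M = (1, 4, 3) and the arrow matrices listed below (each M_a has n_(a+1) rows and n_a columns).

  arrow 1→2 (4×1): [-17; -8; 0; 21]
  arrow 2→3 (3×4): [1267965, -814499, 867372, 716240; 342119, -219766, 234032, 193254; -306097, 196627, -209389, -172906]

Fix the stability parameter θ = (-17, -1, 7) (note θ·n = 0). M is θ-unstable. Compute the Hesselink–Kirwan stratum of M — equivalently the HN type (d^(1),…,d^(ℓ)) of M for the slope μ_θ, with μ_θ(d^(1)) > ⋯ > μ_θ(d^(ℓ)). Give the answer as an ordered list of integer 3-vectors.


Interval decomposition of M: I[1,3], I[2,2], I[2,3]^2.
HN type (ℓ=3): μ^(1)=7; μ^(2)=-1; μ^(3)=-17

((0, 0, 3); (0, 4, 0); (1, 0, 0))


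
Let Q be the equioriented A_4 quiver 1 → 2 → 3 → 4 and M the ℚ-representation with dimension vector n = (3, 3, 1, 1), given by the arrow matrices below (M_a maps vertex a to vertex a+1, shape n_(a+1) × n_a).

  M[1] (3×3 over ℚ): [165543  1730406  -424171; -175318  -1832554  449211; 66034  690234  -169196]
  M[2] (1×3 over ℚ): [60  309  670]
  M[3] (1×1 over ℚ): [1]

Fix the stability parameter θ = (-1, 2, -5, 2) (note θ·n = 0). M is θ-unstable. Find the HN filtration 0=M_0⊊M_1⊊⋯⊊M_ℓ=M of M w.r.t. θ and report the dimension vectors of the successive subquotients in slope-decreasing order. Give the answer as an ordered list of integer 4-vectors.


Interval decomposition of M: I[1,2]^2, I[1,4].
HN type (ℓ=3): μ^(1)=2; μ^(2)=-1; μ^(3)=-4/3

((0, 2, 0, 1); (2, 0, 0, 0); (1, 1, 1, 0))


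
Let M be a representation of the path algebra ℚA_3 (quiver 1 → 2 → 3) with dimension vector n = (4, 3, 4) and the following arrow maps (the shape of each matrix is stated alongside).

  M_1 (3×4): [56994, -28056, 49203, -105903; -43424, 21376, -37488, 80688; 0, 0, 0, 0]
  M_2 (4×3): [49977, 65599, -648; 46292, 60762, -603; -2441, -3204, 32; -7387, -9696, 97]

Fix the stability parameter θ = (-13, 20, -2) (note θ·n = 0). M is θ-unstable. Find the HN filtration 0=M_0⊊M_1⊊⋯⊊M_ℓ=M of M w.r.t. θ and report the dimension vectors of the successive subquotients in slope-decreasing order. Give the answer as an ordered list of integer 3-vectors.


Interval decomposition of M: I[1,1]^3, I[1,3], I[2,3]^2, I[3,3].
HN type (ℓ=3): μ^(1)=9; μ^(2)=-2; μ^(3)=-13

((0, 3, 3); (0, 0, 1); (4, 0, 0))


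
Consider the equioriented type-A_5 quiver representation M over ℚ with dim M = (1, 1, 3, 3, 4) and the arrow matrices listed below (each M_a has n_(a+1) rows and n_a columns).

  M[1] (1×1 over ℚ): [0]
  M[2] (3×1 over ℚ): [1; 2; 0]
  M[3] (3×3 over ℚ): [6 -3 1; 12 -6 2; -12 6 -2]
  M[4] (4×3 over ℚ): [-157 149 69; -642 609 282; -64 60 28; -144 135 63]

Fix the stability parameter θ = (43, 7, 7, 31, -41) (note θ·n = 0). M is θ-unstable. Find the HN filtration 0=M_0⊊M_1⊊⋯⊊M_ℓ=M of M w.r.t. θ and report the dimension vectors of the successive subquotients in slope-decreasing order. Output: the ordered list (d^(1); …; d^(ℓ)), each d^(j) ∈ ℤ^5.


Via rank(M_{q-1}∘⋯∘M_p): M ≅ I[1,1], I[2,3], I[3,3], I[3,5], I[4,5]^2, I[5,5].
μ_θ-semistable layers: μ^(1)=43; μ^(2)=7; μ^(3)=-1; μ^(4)=-5; μ^(5)=-41

((1, 0, 0, 0, 0); (0, 1, 2, 0, 0); (0, 0, 1, 1, 1); (0, 0, 0, 2, 2); (0, 0, 0, 0, 1))


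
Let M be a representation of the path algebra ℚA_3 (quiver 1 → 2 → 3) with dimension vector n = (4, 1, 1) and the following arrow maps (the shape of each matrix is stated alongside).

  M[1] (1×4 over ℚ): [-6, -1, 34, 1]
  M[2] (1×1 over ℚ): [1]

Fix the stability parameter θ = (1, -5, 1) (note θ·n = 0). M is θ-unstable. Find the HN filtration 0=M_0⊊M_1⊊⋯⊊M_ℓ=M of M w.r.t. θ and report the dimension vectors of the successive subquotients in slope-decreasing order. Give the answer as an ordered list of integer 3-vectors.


Via rank(M_{q-1}∘⋯∘M_p): M ≅ I[1,1]^3, I[1,3].
μ_θ-semistable layers: μ^(1)=1; μ^(2)=-2

((3, 0, 1); (1, 1, 0))


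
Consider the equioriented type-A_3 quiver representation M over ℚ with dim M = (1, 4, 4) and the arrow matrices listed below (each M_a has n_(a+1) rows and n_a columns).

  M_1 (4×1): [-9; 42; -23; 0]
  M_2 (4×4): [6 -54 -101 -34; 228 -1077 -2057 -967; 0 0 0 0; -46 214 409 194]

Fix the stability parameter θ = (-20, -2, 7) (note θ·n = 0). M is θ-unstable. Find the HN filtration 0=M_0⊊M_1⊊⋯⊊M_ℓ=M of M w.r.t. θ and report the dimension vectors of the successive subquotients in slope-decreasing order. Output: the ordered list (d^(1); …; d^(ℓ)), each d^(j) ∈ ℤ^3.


Interval decomposition of M: I[1,3], I[2,2]^2, I[2,3], I[3,3]^2.
HN type (ℓ=3): μ^(1)=7; μ^(2)=-2; μ^(3)=-20

((0, 0, 4); (0, 4, 0); (1, 0, 0))


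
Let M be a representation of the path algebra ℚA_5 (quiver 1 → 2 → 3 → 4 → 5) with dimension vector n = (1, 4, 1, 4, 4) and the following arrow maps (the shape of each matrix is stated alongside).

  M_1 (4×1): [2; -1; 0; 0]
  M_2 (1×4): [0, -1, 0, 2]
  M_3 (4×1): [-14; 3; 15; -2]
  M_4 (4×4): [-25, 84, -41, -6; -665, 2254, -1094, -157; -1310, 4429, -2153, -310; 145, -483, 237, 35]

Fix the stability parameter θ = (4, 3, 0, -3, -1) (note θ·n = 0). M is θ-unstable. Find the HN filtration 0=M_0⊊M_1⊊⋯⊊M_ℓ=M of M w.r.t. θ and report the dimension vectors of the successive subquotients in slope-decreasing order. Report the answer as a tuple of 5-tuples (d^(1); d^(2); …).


Barcode: M ≅ I[1,5], I[2,2]^3, I[4,4], I[4,5]^2, I[5,5]. HN layers by μ_θ (4 steps, strictly decreasing):
  μ^(1)=3; μ^(2)=3/5; μ^(3)=-1; μ^(4)=-3

((0, 3, 0, 0, 0); (1, 1, 1, 1, 1); (0, 0, 0, 0, 3); (0, 0, 0, 3, 0))


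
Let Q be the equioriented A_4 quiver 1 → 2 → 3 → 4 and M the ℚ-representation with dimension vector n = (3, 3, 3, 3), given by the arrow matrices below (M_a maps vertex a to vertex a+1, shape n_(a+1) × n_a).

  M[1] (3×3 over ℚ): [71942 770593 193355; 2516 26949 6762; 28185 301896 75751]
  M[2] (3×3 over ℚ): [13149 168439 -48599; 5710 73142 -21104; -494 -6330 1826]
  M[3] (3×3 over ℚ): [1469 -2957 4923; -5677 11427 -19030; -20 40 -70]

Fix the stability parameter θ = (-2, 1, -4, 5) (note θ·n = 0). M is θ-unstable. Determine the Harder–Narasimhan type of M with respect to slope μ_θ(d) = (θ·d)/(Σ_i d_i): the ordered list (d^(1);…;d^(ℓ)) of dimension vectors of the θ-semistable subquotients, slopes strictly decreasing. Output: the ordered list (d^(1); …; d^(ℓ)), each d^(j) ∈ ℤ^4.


Barcode: M ≅ I[1,2], I[1,3], I[1,4], I[3,4], I[4,4]. HN layers by μ_θ (5 steps, strictly decreasing):
  μ^(1)=5; μ^(2)=1; μ^(3)=-3/2; μ^(4)=-2; μ^(5)=-4

((0, 0, 0, 3); (0, 1, 0, 0); (0, 2, 2, 0); (3, 0, 0, 0); (0, 0, 1, 0))


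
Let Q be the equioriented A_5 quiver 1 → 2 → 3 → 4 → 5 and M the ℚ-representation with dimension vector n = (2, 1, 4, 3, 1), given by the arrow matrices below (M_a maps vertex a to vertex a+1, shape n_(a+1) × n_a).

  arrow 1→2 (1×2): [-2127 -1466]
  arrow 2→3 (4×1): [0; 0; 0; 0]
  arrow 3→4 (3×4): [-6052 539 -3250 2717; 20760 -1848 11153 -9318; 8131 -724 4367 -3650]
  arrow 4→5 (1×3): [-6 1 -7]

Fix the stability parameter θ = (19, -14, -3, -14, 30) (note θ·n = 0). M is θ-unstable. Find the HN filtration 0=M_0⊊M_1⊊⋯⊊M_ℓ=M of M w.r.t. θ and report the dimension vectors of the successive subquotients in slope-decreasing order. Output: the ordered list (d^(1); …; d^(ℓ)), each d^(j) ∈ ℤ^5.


Via rank(M_{q-1}∘⋯∘M_p): M ≅ I[1,1], I[1,2], I[3,3], I[3,4]^2, I[3,5].
μ_θ-semistable layers: μ^(1)=30; μ^(2)=19; μ^(3)=5/2; μ^(4)=-3; μ^(5)=-17/2

((0, 0, 0, 0, 1); (1, 0, 0, 0, 0); (1, 1, 0, 0, 0); (0, 0, 1, 0, 0); (0, 0, 3, 3, 0))


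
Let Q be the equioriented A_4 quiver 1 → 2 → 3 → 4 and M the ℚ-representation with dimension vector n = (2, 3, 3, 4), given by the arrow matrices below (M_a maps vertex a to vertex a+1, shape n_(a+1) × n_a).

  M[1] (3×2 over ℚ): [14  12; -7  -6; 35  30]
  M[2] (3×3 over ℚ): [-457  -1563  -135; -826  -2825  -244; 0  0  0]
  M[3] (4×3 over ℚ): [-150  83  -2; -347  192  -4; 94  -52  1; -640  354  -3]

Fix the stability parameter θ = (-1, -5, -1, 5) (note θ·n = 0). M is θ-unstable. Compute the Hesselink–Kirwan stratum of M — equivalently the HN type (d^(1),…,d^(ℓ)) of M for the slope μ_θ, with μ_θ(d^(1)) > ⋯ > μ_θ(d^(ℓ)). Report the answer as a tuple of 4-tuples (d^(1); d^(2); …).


Interval decomposition of M: I[1,1], I[1,4], I[2,2], I[2,4], I[3,4], I[4,4].
HN type (ℓ=4): μ^(1)=5; μ^(2)=-1; μ^(3)=-3; μ^(4)=-5

((0, 0, 0, 4); (1, 0, 3, 0); (1, 1, 0, 0); (0, 2, 0, 0))


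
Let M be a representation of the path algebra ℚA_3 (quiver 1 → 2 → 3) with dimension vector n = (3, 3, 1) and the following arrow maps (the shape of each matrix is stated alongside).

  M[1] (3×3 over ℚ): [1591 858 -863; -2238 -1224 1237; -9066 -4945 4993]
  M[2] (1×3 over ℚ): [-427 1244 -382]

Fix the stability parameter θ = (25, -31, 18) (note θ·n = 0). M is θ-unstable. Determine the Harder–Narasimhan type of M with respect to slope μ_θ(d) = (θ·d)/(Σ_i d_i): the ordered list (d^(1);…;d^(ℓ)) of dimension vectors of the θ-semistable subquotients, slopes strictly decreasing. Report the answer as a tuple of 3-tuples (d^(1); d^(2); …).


Barcode: M ≅ I[1,2]^2, I[1,3]. HN layers by μ_θ (2 steps, strictly decreasing):
  μ^(1)=18; μ^(2)=-3

((0, 0, 1); (3, 3, 0))


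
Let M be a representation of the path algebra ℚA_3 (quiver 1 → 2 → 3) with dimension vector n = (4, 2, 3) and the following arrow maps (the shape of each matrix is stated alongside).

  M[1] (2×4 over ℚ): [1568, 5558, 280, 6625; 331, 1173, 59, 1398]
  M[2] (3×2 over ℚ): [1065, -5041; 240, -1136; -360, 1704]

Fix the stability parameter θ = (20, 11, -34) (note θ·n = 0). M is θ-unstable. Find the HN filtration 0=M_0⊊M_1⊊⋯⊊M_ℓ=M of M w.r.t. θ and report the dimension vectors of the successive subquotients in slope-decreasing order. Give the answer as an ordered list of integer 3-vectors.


Barcode: M ≅ I[1,1]^2, I[1,2], I[1,3], I[3,3]^2. HN layers by μ_θ (4 steps, strictly decreasing):
  μ^(1)=20; μ^(2)=31/2; μ^(3)=-1; μ^(4)=-34

((2, 0, 0); (1, 1, 0); (1, 1, 1); (0, 0, 2))


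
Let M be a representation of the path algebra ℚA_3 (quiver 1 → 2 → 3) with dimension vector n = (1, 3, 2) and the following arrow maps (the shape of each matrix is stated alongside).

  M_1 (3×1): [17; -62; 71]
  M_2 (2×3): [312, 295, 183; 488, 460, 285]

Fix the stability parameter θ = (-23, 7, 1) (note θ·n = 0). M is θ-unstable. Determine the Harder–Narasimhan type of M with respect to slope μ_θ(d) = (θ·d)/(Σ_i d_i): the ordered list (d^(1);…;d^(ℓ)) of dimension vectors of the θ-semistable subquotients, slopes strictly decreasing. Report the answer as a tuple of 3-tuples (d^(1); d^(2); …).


Barcode: M ≅ I[1,3], I[2,2], I[2,3]. HN layers by μ_θ (3 steps, strictly decreasing):
  μ^(1)=7; μ^(2)=4; μ^(3)=-23

((0, 1, 0); (0, 2, 2); (1, 0, 0))


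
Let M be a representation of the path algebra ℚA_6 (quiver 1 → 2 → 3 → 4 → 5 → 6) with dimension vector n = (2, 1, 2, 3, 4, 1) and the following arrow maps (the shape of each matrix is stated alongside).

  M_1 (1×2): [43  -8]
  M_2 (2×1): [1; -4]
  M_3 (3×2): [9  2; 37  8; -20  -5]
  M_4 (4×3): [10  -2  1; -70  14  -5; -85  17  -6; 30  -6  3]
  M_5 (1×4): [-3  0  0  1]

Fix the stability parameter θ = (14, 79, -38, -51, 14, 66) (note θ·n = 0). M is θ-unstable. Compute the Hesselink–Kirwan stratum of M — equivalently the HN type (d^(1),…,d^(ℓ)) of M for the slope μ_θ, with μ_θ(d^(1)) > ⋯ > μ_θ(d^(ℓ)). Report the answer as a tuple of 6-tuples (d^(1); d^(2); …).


Via rank(M_{q-1}∘⋯∘M_p): M ≅ I[1,1], I[1,4], I[3,5], I[4,5], I[5,5], I[5,6].
μ_θ-semistable layers: μ^(1)=66; μ^(2)=14; μ^(3)=1; μ^(4)=-89/2; μ^(5)=-51

((0, 0, 0, 0, 0, 1); (1, 0, 0, 0, 4, 0); (1, 1, 1, 1, 0, 0); (0, 0, 1, 1, 0, 0); (0, 0, 0, 1, 0, 0))


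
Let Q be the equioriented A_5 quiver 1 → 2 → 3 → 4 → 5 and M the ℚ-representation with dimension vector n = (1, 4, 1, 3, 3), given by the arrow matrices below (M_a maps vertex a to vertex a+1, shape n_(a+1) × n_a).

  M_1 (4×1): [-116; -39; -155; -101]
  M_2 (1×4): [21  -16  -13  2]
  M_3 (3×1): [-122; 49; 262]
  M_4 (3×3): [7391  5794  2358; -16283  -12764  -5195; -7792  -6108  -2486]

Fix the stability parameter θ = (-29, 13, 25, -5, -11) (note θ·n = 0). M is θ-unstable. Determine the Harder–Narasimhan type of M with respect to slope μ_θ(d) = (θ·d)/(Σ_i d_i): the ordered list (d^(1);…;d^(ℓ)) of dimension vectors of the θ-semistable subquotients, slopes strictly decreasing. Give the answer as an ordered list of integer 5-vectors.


Barcode: M ≅ I[1,4], I[2,2]^3, I[4,5]^2, I[5,5]. HN layers by μ_θ (5 steps, strictly decreasing):
  μ^(1)=13; μ^(2)=11; μ^(3)=-8; μ^(4)=-11; μ^(5)=-29

((0, 3, 0, 0, 0); (0, 1, 1, 1, 0); (0, 0, 0, 2, 2); (0, 0, 0, 0, 1); (1, 0, 0, 0, 0))


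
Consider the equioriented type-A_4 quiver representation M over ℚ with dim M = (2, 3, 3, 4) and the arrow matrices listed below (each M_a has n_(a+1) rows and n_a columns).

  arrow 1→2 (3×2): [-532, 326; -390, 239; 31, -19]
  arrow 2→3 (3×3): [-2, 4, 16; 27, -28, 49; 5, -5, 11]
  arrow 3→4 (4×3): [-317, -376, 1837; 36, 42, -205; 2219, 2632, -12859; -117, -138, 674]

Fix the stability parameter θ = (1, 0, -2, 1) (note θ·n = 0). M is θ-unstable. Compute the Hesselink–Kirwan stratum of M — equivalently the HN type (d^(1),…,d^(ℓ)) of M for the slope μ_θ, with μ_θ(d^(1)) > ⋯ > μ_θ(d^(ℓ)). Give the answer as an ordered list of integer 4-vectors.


Via rank(M_{q-1}∘⋯∘M_p): M ≅ I[1,4]^2, I[2,3], I[4,4]^2.
μ_θ-semistable layers: μ^(1)=1; μ^(2)=-1/3; μ^(3)=-1

((0, 0, 0, 4); (2, 2, 2, 0); (0, 1, 1, 0))


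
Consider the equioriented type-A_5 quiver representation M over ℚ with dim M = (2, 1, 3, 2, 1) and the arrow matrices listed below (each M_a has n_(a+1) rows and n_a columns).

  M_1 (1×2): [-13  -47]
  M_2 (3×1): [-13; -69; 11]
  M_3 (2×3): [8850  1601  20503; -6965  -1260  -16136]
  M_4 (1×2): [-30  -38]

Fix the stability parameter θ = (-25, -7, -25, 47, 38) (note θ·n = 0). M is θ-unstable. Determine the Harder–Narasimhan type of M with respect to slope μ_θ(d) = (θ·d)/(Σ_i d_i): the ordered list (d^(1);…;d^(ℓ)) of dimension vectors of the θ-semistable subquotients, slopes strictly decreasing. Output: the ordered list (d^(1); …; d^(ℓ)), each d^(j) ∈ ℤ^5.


Via rank(M_{q-1}∘⋯∘M_p): M ≅ I[1,1], I[1,5], I[3,3], I[3,4].
μ_θ-semistable layers: μ^(1)=47; μ^(2)=85/2; μ^(3)=-16; μ^(4)=-25

((0, 0, 0, 1, 0); (0, 0, 0, 1, 1); (0, 1, 1, 0, 0); (2, 0, 2, 0, 0))


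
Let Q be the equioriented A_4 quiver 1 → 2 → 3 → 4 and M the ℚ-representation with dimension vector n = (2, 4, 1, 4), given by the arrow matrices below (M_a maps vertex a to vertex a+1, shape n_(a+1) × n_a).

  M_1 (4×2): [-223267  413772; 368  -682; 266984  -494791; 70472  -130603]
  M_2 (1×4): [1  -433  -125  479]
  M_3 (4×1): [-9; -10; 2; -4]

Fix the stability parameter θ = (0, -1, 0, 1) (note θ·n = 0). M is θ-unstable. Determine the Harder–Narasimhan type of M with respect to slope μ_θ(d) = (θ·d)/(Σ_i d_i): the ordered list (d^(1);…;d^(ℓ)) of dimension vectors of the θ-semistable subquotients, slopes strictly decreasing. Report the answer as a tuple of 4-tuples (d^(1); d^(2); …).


Via rank(M_{q-1}∘⋯∘M_p): M ≅ I[1,2], I[1,4], I[2,2]^2, I[4,4]^3.
μ_θ-semistable layers: μ^(1)=1; μ^(2)=0; μ^(3)=-1/2; μ^(4)=-1

((0, 0, 0, 4); (0, 0, 1, 0); (2, 2, 0, 0); (0, 2, 0, 0))


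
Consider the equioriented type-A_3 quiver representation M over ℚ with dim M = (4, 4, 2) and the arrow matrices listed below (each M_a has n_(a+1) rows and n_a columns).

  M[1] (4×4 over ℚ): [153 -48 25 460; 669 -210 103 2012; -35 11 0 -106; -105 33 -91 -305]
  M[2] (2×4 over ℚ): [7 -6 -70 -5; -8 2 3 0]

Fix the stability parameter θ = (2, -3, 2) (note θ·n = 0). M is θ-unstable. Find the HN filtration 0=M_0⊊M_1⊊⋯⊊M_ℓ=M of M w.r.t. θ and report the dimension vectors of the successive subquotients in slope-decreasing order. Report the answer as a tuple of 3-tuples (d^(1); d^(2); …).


Barcode: M ≅ I[1,1], I[1,2], I[1,3]^2, I[2,2]. HN layers by μ_θ (3 steps, strictly decreasing):
  μ^(1)=2; μ^(2)=-1/2; μ^(3)=-3

((1, 0, 2); (3, 3, 0); (0, 1, 0))


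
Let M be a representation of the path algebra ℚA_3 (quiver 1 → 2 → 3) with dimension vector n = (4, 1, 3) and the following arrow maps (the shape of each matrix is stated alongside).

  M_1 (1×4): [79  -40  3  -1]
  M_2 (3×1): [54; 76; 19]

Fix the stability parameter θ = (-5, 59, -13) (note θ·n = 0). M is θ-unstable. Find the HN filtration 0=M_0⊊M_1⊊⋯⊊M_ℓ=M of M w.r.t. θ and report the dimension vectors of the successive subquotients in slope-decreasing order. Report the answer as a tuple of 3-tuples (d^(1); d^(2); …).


Barcode: M ≅ I[1,1]^3, I[1,3], I[3,3]^2. HN layers by μ_θ (3 steps, strictly decreasing):
  μ^(1)=23; μ^(2)=-5; μ^(3)=-13

((0, 1, 1); (4, 0, 0); (0, 0, 2))


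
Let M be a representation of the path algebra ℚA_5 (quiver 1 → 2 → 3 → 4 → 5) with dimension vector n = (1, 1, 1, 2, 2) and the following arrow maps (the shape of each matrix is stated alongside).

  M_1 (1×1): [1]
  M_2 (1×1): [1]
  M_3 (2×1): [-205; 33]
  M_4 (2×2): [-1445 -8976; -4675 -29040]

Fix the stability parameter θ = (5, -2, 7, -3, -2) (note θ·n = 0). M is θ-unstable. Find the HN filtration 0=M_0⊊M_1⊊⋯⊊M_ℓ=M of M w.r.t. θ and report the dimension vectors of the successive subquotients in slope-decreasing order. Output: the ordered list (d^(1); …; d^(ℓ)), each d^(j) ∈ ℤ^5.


Via rank(M_{q-1}∘⋯∘M_p): M ≅ I[1,5], I[4,4], I[5,5].
μ_θ-semistable layers: μ^(1)=1; μ^(2)=-2; μ^(3)=-3

((1, 1, 1, 1, 1); (0, 0, 0, 0, 1); (0, 0, 0, 1, 0))


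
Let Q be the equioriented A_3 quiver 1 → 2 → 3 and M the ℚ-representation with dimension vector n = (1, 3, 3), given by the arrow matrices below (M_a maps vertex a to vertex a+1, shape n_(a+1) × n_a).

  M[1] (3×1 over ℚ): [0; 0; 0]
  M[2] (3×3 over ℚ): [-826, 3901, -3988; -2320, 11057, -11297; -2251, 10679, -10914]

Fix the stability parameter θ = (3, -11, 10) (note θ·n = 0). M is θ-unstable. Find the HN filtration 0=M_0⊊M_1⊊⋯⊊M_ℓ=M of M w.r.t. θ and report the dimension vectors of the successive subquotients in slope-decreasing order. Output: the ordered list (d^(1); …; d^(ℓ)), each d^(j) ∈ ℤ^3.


Barcode: M ≅ I[1,1], I[2,3]^3. HN layers by μ_θ (3 steps, strictly decreasing):
  μ^(1)=10; μ^(2)=3; μ^(3)=-11

((0, 0, 3); (1, 0, 0); (0, 3, 0))


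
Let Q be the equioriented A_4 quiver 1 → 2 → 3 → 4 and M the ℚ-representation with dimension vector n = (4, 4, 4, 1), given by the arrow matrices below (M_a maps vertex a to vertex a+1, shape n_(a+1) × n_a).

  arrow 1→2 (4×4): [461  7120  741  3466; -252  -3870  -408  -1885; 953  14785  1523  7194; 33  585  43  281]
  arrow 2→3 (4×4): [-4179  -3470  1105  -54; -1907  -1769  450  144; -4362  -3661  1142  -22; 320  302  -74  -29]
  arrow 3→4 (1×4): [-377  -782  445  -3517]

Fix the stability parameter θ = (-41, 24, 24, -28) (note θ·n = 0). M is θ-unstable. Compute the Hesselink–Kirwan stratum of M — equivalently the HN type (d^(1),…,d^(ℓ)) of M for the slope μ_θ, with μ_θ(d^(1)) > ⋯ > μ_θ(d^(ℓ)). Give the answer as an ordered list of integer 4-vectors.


Interval decomposition of M: I[1,1], I[1,3]^2, I[1,4], I[2,3].
HN type (ℓ=3): μ^(1)=24; μ^(2)=20/3; μ^(3)=-41

((0, 3, 3, 0); (0, 1, 1, 1); (4, 0, 0, 0))


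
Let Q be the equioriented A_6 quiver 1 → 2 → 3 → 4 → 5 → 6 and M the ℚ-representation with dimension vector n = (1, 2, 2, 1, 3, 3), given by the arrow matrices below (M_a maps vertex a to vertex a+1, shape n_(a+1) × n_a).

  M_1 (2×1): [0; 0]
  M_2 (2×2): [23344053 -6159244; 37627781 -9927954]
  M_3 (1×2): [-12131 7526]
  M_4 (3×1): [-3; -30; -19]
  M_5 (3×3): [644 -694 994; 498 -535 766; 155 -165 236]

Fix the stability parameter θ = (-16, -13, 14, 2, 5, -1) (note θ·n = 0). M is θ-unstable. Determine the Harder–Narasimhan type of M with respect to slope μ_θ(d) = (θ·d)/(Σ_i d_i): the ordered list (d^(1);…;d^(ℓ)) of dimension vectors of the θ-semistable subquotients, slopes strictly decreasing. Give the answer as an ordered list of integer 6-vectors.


Via rank(M_{q-1}∘⋯∘M_p): M ≅ I[1,1], I[2,3], I[2,6], I[5,6]^2.
μ_θ-semistable layers: μ^(1)=14; μ^(2)=5; μ^(3)=2; μ^(4)=-13; μ^(5)=-16

((0, 0, 1, 0, 0, 0); (0, 0, 1, 1, 1, 1); (0, 0, 0, 0, 2, 2); (0, 2, 0, 0, 0, 0); (1, 0, 0, 0, 0, 0))


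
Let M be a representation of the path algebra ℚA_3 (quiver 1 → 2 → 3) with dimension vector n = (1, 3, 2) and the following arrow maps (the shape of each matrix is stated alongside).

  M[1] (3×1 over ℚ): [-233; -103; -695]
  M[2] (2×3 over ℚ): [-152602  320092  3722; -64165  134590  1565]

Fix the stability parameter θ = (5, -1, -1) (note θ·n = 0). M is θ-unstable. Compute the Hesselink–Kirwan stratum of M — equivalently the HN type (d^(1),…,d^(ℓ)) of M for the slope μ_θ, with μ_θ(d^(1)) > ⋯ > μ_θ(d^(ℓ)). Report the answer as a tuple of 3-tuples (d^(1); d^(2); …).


Via rank(M_{q-1}∘⋯∘M_p): M ≅ I[1,2], I[2,2], I[2,3], I[3,3].
μ_θ-semistable layers: μ^(1)=2; μ^(2)=-1

((1, 1, 0); (0, 2, 2))


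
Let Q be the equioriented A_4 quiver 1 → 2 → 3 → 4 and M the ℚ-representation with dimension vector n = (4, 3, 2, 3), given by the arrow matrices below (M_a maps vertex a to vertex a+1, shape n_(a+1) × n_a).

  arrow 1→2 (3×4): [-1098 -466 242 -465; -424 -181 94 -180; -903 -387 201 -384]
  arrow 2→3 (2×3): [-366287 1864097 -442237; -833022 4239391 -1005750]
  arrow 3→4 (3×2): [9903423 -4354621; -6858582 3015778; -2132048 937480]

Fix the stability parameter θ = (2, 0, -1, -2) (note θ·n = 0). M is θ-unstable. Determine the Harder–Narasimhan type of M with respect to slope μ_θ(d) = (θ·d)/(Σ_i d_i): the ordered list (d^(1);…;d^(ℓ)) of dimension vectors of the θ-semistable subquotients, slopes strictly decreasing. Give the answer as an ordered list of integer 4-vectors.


Barcode: M ≅ I[1,1], I[1,2], I[1,4]^2, I[4,4]. HN layers by μ_θ (4 steps, strictly decreasing):
  μ^(1)=2; μ^(2)=1; μ^(3)=-1/4; μ^(4)=-2

((1, 0, 0, 0); (1, 1, 0, 0); (2, 2, 2, 2); (0, 0, 0, 1))


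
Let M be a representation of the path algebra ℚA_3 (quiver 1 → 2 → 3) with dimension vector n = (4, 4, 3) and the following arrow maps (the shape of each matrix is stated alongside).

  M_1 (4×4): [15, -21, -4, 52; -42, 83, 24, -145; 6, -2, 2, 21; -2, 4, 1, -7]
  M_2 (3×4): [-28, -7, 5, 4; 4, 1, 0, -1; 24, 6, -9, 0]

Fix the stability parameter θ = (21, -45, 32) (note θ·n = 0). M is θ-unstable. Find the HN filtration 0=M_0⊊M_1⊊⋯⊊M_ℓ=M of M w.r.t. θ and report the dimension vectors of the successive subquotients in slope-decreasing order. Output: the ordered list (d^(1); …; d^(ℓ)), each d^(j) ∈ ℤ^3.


Via rank(M_{q-1}∘⋯∘M_p): M ≅ I[1,2], I[1,3]^3.
μ_θ-semistable layers: μ^(1)=32; μ^(2)=-12

((0, 0, 3); (4, 4, 0))


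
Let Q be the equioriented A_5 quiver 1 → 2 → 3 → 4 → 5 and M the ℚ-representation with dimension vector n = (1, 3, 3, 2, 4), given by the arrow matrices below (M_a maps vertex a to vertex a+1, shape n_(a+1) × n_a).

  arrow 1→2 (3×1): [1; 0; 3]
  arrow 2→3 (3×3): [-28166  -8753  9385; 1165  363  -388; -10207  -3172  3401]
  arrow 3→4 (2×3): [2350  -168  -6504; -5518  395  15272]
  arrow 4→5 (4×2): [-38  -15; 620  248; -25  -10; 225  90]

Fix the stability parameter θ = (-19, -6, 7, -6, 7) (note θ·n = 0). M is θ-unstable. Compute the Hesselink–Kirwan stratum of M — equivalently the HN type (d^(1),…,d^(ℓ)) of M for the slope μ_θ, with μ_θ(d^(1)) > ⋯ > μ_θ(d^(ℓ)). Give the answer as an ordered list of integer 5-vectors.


Barcode: M ≅ I[1,5], I[2,2], I[2,5], I[3,3], I[5,5]^2. HN layers by μ_θ (4 steps, strictly decreasing):
  μ^(1)=7; μ^(2)=1/2; μ^(3)=-6; μ^(4)=-19

((0, 0, 1, 0, 4); (0, 0, 2, 2, 0); (0, 3, 0, 0, 0); (1, 0, 0, 0, 0))


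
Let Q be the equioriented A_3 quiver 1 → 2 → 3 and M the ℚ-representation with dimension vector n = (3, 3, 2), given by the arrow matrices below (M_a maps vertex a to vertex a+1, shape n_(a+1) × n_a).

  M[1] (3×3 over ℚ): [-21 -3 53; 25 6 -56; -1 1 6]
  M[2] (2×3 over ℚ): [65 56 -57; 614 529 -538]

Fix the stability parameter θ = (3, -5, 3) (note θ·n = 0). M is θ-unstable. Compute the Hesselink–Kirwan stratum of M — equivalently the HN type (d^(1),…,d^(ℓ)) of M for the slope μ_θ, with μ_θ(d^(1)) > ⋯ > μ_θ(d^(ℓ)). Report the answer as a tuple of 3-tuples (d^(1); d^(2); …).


Via rank(M_{q-1}∘⋯∘M_p): M ≅ I[1,2], I[1,3]^2.
μ_θ-semistable layers: μ^(1)=3; μ^(2)=-1

((0, 0, 2); (3, 3, 0))


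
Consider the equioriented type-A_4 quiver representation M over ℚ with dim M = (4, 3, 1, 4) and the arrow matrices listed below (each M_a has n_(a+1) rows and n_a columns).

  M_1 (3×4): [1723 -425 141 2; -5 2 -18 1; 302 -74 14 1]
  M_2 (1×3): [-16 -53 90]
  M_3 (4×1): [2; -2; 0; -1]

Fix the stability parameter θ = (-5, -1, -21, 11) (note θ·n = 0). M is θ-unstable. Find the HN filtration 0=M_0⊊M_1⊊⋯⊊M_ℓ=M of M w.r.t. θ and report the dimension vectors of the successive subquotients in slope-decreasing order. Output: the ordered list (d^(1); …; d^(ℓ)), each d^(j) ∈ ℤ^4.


Via rank(M_{q-1}∘⋯∘M_p): M ≅ I[1,1], I[1,2]^2, I[1,4], I[4,4]^3.
μ_θ-semistable layers: μ^(1)=11; μ^(2)=-1; μ^(3)=-5; μ^(4)=-9

((0, 0, 0, 4); (0, 2, 0, 0); (3, 0, 0, 0); (1, 1, 1, 0))


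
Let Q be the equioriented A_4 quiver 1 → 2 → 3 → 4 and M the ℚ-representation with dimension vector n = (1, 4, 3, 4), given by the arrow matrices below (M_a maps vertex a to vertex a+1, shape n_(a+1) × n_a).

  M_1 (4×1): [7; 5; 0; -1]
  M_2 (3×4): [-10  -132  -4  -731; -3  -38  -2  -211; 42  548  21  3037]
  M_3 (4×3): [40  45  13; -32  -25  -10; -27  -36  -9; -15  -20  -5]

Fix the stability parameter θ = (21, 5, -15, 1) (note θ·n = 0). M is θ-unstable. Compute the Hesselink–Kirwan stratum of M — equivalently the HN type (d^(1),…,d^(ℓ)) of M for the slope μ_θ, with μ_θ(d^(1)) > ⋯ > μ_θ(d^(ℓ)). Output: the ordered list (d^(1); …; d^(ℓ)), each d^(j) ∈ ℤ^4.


Interval decomposition of M: I[1,4], I[2,2], I[2,4]^2, I[4,4].
HN type (ℓ=4): μ^(1)=5; μ^(2)=3; μ^(3)=1; μ^(4)=-5

((0, 1, 0, 0); (1, 1, 1, 1); (0, 0, 0, 3); (0, 2, 2, 0))


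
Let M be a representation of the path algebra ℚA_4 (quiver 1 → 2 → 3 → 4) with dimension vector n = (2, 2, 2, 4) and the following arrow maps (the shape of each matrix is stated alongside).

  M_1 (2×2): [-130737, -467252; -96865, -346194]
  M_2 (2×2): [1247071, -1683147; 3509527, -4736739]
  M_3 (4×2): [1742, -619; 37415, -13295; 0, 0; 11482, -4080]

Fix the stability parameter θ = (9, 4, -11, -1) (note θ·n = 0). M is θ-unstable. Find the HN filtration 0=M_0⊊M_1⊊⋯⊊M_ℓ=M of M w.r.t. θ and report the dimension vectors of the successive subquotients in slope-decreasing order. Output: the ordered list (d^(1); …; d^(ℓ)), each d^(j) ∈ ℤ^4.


Barcode: M ≅ I[1,2], I[1,4], I[3,4], I[4,4]^2. HN layers by μ_θ (4 steps, strictly decreasing):
  μ^(1)=13/2; μ^(2)=1/4; μ^(3)=-1; μ^(4)=-11

((1, 1, 0, 0); (1, 1, 1, 1); (0, 0, 0, 3); (0, 0, 1, 0))


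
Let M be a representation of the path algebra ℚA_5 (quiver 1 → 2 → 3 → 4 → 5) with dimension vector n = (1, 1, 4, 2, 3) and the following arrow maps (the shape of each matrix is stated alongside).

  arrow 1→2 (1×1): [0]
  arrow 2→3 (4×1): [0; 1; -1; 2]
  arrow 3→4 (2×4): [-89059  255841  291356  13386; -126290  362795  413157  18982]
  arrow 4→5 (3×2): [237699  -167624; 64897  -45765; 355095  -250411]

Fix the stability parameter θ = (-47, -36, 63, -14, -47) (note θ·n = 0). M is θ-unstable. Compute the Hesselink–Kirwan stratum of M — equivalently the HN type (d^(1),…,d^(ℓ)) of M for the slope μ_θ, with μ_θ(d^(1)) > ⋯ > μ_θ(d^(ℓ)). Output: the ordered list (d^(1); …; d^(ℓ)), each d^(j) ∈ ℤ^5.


Interval decomposition of M: I[1,1], I[2,5], I[3,3]^2, I[3,5], I[5,5].
HN type (ℓ=4): μ^(1)=63; μ^(2)=2/3; μ^(3)=-36; μ^(4)=-47

((0, 0, 2, 0, 0); (0, 0, 2, 2, 2); (0, 1, 0, 0, 0); (1, 0, 0, 0, 1))


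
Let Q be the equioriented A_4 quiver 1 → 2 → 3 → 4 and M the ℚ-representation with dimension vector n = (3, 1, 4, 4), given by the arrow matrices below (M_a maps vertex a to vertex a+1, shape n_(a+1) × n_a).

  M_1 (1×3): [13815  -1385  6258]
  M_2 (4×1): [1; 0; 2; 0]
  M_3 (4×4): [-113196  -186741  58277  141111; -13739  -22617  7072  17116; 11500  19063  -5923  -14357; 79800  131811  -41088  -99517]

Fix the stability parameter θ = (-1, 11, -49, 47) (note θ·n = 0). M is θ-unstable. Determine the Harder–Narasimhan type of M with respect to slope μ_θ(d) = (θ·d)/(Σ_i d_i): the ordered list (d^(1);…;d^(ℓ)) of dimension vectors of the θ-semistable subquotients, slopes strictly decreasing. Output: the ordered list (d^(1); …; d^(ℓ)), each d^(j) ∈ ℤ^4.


Via rank(M_{q-1}∘⋯∘M_p): M ≅ I[1,1]^2, I[1,4], I[3,4]^3.
μ_θ-semistable layers: μ^(1)=47; μ^(2)=-1; μ^(3)=-13; μ^(4)=-49

((0, 0, 0, 4); (2, 0, 0, 0); (1, 1, 1, 0); (0, 0, 3, 0))


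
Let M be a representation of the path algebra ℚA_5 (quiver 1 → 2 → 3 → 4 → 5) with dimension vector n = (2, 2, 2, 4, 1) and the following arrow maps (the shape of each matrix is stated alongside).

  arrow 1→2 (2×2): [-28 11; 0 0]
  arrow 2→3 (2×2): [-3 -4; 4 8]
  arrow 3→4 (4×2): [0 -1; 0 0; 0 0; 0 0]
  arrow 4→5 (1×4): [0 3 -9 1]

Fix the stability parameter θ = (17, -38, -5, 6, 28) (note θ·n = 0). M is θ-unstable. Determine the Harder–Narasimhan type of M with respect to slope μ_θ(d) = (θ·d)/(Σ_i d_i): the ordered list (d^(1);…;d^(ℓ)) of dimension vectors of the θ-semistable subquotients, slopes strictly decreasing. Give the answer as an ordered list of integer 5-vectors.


Interval decomposition of M: I[1,1], I[1,4], I[2,3], I[4,4]^2, I[4,5].
HN type (ℓ=6): μ^(1)=28; μ^(2)=17; μ^(3)=6; μ^(4)=-5; μ^(5)=-21/2; μ^(6)=-38

((0, 0, 0, 0, 1); (1, 0, 0, 0, 0); (0, 0, 0, 4, 0); (0, 0, 2, 0, 0); (1, 1, 0, 0, 0); (0, 1, 0, 0, 0))


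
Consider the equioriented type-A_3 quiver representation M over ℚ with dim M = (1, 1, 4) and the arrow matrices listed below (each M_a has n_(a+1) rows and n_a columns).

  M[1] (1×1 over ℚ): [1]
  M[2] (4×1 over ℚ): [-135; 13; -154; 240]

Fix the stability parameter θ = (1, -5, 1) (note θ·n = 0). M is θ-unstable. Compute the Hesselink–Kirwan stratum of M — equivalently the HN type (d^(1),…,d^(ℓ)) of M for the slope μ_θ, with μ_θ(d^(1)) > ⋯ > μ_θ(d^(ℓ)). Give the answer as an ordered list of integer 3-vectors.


Barcode: M ≅ I[1,3], I[3,3]^3. HN layers by μ_θ (2 steps, strictly decreasing):
  μ^(1)=1; μ^(2)=-2

((0, 0, 4); (1, 1, 0))


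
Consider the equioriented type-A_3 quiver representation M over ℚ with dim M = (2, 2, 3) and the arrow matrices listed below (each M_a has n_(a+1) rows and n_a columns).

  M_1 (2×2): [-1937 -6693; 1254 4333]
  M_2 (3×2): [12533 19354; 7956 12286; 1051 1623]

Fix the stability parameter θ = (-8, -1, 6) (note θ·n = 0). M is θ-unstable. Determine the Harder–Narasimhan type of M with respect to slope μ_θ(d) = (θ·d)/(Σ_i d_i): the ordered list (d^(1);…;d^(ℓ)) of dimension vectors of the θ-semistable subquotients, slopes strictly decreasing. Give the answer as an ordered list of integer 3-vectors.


Via rank(M_{q-1}∘⋯∘M_p): M ≅ I[1,3]^2, I[3,3].
μ_θ-semistable layers: μ^(1)=6; μ^(2)=-1; μ^(3)=-8

((0, 0, 3); (0, 2, 0); (2, 0, 0))


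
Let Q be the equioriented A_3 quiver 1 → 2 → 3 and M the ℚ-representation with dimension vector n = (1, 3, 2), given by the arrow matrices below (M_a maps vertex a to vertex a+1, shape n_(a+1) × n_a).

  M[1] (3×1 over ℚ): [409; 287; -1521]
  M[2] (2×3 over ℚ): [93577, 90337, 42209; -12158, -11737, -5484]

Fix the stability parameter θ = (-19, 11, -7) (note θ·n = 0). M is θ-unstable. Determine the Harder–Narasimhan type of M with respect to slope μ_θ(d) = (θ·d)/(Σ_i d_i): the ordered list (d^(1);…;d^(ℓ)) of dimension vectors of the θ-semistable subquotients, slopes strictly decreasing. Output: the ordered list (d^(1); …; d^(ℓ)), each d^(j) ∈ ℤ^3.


Via rank(M_{q-1}∘⋯∘M_p): M ≅ I[1,3], I[2,2], I[2,3].
μ_θ-semistable layers: μ^(1)=11; μ^(2)=2; μ^(3)=-19

((0, 1, 0); (0, 2, 2); (1, 0, 0))


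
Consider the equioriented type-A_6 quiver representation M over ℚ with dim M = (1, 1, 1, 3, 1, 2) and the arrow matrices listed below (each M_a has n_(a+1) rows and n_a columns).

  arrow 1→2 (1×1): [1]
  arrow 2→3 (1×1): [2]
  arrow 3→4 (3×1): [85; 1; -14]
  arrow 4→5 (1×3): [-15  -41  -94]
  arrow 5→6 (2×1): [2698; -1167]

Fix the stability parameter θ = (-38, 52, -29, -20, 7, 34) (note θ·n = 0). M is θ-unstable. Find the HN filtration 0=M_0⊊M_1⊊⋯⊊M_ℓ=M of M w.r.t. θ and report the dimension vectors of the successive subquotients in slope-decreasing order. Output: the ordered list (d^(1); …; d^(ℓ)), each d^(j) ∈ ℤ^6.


Interval decomposition of M: I[1,4], I[4,4], I[4,6], I[6,6].
HN type (ℓ=5): μ^(1)=34; μ^(2)=7; μ^(3)=1; μ^(4)=-20; μ^(5)=-38

((0, 0, 0, 0, 0, 2); (0, 0, 0, 0, 1, 0); (0, 1, 1, 1, 0, 0); (0, 0, 0, 2, 0, 0); (1, 0, 0, 0, 0, 0))
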